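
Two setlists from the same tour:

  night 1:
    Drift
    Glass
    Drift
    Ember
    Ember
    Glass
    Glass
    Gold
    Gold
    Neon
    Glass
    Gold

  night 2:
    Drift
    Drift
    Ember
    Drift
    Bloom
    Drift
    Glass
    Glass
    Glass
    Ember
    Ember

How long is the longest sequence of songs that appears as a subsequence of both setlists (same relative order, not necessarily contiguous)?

Match Drift (night 1 #1, night 2 #1); then Drift (night 1 #3, night 2 #2); then Ember (night 1 #4, night 2 #3); then Glass (night 1 #6, night 2 #7); then Glass (night 1 #7, night 2 #8); then Glass (night 1 #11, night 2 #9) — 6 songs in the same relative order in both. The LCS DP gives dp[12][11] = 6, so this is optimal.

6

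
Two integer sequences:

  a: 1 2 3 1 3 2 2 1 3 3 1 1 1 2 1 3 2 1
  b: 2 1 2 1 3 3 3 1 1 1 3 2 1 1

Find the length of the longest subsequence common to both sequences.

12

One common subsequence of length 12: 1 at a[1]=b[2], then 2 at a[2]=b[3], then 1 at a[4]=b[4], then 3 at a[5]=b[5], then 3 at a[9]=b[6], then 3 at a[10]=b[7], then 1 at a[11]=b[8], then 1 at a[12]=b[9], then 1 at a[13]=b[10], then 2 at a[14]=b[12], then 1 at a[15]=b[13], then 1 at a[18]=b[14]. The LCS DP gives dp[18][14] = 12, so this is optimal.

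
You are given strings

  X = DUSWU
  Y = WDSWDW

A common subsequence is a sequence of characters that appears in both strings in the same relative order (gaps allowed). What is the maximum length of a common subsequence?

Let dp[i][j] be the LCS length of the first i characters of X and the first j characters of Y. dp[i][j] = dp[i-1][j-1]+1 when the i-th and j-th characters match, else max(dp[i-1][j], dp[i][j-1]).
    ·  W  D  S  W  D  W
 ·  0  0  0  0  0  0  0
 D  0  0  1  1  1  1  1
 U  0  0  1  1  1  1  1
 S  0  0  1  2  2  2  2
 W  0  1  1  2  3  3  3
 U  0  1  1  2  3  3  3
dp[5][6] = 3. One LCS (by backtracking along matches): DSW.

3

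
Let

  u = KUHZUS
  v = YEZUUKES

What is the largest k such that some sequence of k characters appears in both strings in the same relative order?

3

Taking U (u #2, v #4), U (u #5, v #5), S (u #6, v #8) gives a common subsequence of length 3. The LCS DP gives dp[6][8] = 3, so this is optimal.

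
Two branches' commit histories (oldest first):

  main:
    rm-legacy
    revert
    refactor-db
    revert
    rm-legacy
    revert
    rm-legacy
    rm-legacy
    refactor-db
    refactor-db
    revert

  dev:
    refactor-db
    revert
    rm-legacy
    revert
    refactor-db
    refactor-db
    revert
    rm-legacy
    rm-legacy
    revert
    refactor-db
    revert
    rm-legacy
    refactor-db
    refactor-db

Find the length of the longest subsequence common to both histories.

9

Match rm-legacy at main[1]=dev[3] → revert at main[2]=dev[4] → refactor-db at main[3]=dev[6] → revert at main[4]=dev[7] → rm-legacy at main[5]=dev[9] → revert at main[6]=dev[12] → rm-legacy at main[8]=dev[13] → refactor-db at main[9]=dev[14] → refactor-db at main[10]=dev[15] — 9 commits in the same relative order in both. Since dp[11][15] = 9, nothing longer is possible.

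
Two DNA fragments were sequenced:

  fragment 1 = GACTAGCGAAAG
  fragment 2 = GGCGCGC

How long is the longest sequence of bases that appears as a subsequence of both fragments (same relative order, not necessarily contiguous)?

Pick G (fragment 1 #1, fragment 2 #2), C (fragment 1 #3, fragment 2 #3), G (fragment 1 #6, fragment 2 #4), C (fragment 1 #7, fragment 2 #5), G (fragment 1 #8, fragment 2 #6); all 5 bases appear in both, in order. Since dp[12][7] = 5, nothing longer is possible.

5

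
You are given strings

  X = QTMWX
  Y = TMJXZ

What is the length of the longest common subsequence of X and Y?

One common subsequence of length 3: T [2,1] → M [3,2] → X [5,4]. The LCS DP gives dp[5][5] = 3, so this is optimal.

3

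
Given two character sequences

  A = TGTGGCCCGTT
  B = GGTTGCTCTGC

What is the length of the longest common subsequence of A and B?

6

Taking T [1,3]; then T [3,4]; then G [5,5]; then C [6,6]; then C [7,8]; then C [8,11] gives a common subsequence of length 6. The LCS DP gives dp[11][11] = 6, so this is optimal.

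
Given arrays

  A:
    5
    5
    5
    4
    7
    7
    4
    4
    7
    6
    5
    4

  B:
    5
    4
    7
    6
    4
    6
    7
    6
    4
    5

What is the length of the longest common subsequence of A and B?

Let dp[i][j] be the LCS length of the first i values of A and the first j values of B. dp[i][j] = dp[i-1][j-1]+1 when the i-th and j-th values match, else max(dp[i-1][j], dp[i][j-1]).
    ·  5  4  7  6  4  6  7  6  4  5
 ·  0  0  0  0  0  0  0  0  0  0  0
 5  0  1  1  1  1  1  1  1  1  1  1
 5  0  1  1  1  1  1  1  1  1  1  2
 5  0  1  1  1  1  1  1  1  1  1  2
 4  0  1  2  2  2  2  2  2  2  2  2
 7  0  1  2  3  3  3  3  3  3  3  3
 7  0  1  2  3  3  3  3  4  4  4  4
 4  0  1  2  3  3  4  4  4  4  5  5
 4  0  1  2  3  3  4  4  4  4  5  5
 7  0  1  2  3  3  4  4  5  5  5  5
 6  0  1  2  3  4  4  5  5  6  6  6
 5  0  1  2  3  4  4  5  5  6  6  7
 4  0  1  2  3  4  5  5  5  6  7  7
dp[12][10] = 7. One LCS (by backtracking along matches): 5, 4, 7, 4, 7, 6, 5.

7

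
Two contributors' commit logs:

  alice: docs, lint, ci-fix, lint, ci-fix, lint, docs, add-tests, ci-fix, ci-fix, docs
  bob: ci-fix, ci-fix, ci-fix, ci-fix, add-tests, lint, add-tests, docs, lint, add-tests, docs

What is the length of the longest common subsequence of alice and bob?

One common subsequence of length 6: ci-fix (alice #3, bob #3); then ci-fix (alice #5, bob #4); then lint (alice #6, bob #6); then docs (alice #7, bob #8); then add-tests (alice #8, bob #10); then docs (alice #11, bob #11). dp[11][11] = 6 confirms this is the maximum.

6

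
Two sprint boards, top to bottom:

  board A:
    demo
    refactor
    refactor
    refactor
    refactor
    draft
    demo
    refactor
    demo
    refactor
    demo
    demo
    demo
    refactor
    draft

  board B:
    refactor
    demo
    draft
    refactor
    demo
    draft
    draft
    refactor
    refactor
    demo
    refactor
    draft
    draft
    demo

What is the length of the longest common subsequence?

Taking demo [1,2], refactor [2,4], draft [6,7], refactor [8,8], refactor [10,9], demo [13,10], refactor [14,11], draft [15,13] gives a common subsequence of length 8, and the DP table's final entry dp[15][14] is also 8, so no common subsequence is longer.

8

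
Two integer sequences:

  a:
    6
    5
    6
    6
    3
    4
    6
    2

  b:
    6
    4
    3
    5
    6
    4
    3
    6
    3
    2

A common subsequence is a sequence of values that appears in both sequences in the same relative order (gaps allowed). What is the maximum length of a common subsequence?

6

Let dp[i][j] be the LCS length of the first i values of a and the first j values of b. dp[i][j] = dp[i-1][j-1]+1 when the i-th and j-th values match, else max(dp[i-1][j], dp[i][j-1]).
    ·  6  4  3  5  6  4  3  6  3  2
 ·  0  0  0  0  0  0  0  0  0  0  0
 6  0  1  1  1  1  1  1  1  1  1  1
 5  0  1  1  1  2  2  2  2  2  2  2
 6  0  1  1  1  2  3  3  3  3  3  3
 6  0  1  1  1  2  3  3  3  4  4  4
 3  0  1  1  2  2  3  3  4  4  5  5
 4  0  1  2  2  2  3  4  4  4  5  5
 6  0  1  2  2  2  3  4  4  5  5  5
 2  0  1  2  2  2  3  4  4  5  5  6
dp[8][10] = 6. One LCS (by backtracking along matches): 6, 5, 6, 6, 3, 2.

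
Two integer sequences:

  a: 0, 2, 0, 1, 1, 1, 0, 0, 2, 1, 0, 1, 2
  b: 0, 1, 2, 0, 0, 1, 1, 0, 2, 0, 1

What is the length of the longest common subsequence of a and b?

Pick 0 at a[1]=b[1], 2 at a[2]=b[3], 0 at a[3]=b[5], 1 at a[5]=b[6], 1 at a[6]=b[7], 0 at a[8]=b[8], 2 at a[9]=b[9], 0 at a[11]=b[10], 1 at a[12]=b[11]; all 9 values appear in both, in order. The LCS DP gives dp[13][11] = 9, so this is optimal.

9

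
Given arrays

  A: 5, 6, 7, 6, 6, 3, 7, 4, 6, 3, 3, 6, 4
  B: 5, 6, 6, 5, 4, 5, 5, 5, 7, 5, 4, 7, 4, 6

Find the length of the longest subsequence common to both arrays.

Match 5 [1,1]; then 6 [2,3]; then 7 [3,9]; then 7 [7,12]; then 4 [8,13]; then 6 [12,14] — 6 values in the same relative order in both. The LCS DP gives dp[13][14] = 6, so this is optimal.

6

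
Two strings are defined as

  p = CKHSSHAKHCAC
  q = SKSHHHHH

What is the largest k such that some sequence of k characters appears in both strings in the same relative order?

4

Pick K (p #2, q #2); then H (p #3, q #6); then H (p #6, q #7); then H (p #9, q #8); all 4 characters appear in both, in order. Since dp[12][8] = 4, nothing longer is possible.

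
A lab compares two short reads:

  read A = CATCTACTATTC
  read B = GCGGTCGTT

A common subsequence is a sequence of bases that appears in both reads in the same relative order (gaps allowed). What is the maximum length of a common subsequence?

Taking C [1,2] → T [3,5] → C [4,6] → T [10,8] → T [11,9] gives a common subsequence of length 5. dp[12][9] = 5 confirms this is the maximum.

5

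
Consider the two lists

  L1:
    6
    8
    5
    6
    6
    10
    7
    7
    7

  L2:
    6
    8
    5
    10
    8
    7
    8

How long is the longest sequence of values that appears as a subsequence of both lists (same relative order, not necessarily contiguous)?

Taking 6 at L1[1]=L2[1]; then 8 at L1[2]=L2[2]; then 5 at L1[3]=L2[3]; then 10 at L1[6]=L2[4]; then 7 at L1[7]=L2[6] gives a common subsequence of length 5, and the DP table's final entry dp[9][7] is also 5, so no common subsequence is longer.

5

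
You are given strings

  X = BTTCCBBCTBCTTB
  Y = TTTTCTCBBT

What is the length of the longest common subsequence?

Let dp[i][j] be the LCS length of the first i characters of X and the first j characters of Y. dp[i][j] = dp[i-1][j-1]+1 when the i-th and j-th characters match, else max(dp[i-1][j], dp[i][j-1]).
    ·  T  T  T  T  C  T  C  B  B  T
 ·  0  0  0  0  0  0  0  0  0  0  0
 B  0  0  0  0  0  0  0  0  1  1  1
 T  0  1  1  1  1  1  1  1  1  1  2
 T  0  1  2  2  2  2  2  2  2  2  2
 C  0  1  2  2  2  3  3  3  3  3  3
 C  0  1  2  2  2  3  3  4  4  4  4
 B  0  1  2  2  2  3  3  4  5  5  5
 B  0  1  2  2  2  3  3  4  5  6  6
 C  0  1  2  2  2  3  3  4  5  6  6
 T  0  1  2  3  3  3  4  4  5  6  7
 B  0  1  2  3  3  3  4  4  5  6  7
 C  0  1  2  3  3  4  4  5  5  6  7
 T  0  1  2  3  4  4  5  5  5  6  7
 T  0  1  2  3  4  4  5  5  5  6  7
 B  0  1  2  3  4  4  5  5  6  6  7
dp[14][10] = 7. One LCS (by backtracking along matches): TTCCBBT.

7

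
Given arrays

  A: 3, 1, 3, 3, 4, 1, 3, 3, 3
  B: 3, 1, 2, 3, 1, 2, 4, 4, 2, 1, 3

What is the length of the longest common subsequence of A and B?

Taking 3 at A[1]=B[1], 1 at A[2]=B[2], 3 at A[3]=B[4], 4 at A[5]=B[8], 1 at A[6]=B[10], 3 at A[9]=B[11] gives a common subsequence of length 6. The LCS DP gives dp[9][11] = 6, so this is optimal.

6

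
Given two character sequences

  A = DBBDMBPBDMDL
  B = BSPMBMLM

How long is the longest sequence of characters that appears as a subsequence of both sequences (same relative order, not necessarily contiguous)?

Match B [2,1]; then M [5,4]; then B [8,5]; then M [10,6]; then L [12,7] — 5 characters in the same relative order in both. The LCS DP gives dp[12][8] = 5, so this is optimal.

5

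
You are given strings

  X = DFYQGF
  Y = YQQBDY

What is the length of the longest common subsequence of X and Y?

2

One common subsequence of length 2: D [1,5] → Y [3,6]. Since dp[6][6] = 2, nothing longer is possible.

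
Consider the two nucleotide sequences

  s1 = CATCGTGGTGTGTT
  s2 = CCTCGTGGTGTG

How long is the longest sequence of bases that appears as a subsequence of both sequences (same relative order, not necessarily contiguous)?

One common subsequence of length 11: C at s1[1]=s2[2], T at s1[3]=s2[3], C at s1[4]=s2[4], G at s1[5]=s2[5], T at s1[6]=s2[6], G at s1[7]=s2[7], G at s1[8]=s2[8], T at s1[9]=s2[9], G at s1[10]=s2[10], T at s1[11]=s2[11], G at s1[12]=s2[12], and the DP table's final entry dp[14][12] is also 11, so no common subsequence is longer.

11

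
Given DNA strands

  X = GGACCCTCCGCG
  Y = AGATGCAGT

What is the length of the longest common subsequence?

Pick G (X #2, Y #2); then A (X #3, Y #3); then T (X #7, Y #4); then G (X #10, Y #5); then C (X #11, Y #6); then G (X #12, Y #8); all 6 bases appear in both, in order. Since dp[12][9] = 6, nothing longer is possible.

6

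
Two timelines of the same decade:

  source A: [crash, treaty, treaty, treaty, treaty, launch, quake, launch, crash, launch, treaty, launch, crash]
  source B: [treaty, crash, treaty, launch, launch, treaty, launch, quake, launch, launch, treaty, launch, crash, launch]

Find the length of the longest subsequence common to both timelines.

10

One common subsequence of length 10: crash at source A[1]=source B[2] → treaty at source A[2]=source B[3] → treaty at source A[5]=source B[6] → launch at source A[6]=source B[7] → quake at source A[7]=source B[8] → launch at source A[8]=source B[9] → launch at source A[10]=source B[10] → treaty at source A[11]=source B[11] → launch at source A[12]=source B[12] → crash at source A[13]=source B[13]. dp[13][14] = 10 confirms this is the maximum.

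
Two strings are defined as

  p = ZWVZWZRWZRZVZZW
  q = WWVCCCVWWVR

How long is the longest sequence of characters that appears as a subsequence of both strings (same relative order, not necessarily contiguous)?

One common subsequence of length 5: W [2,2], V [3,7], W [5,8], W [8,9], R [10,11]. dp[15][11] = 5 confirms this is the maximum.

5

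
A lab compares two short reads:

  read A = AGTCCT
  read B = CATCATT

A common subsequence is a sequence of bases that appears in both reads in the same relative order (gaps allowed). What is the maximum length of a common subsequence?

Let dp[i][j] be the LCS length of the first i bases of read A and the first j bases of read B. dp[i][j] = dp[i-1][j-1]+1 when the i-th and j-th bases match, else max(dp[i-1][j], dp[i][j-1]).
    ·  C  A  T  C  A  T  T
 ·  0  0  0  0  0  0  0  0
 A  0  0  1  1  1  1  1  1
 G  0  0  1  1  1  1  1  1
 T  0  0  1  2  2  2  2  2
 C  0  1  1  2  3  3  3  3
 C  0  1  1  2  3  3  3  3
 T  0  1  1  2  3  3  4  4
dp[6][7] = 4. One LCS (by backtracking along matches): ATCT.

4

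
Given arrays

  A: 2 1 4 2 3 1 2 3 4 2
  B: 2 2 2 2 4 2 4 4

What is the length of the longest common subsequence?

One common subsequence of length 5: 2 (A #1, B #2); then 2 (A #4, B #3); then 2 (A #7, B #4); then 4 (A #9, B #5); then 2 (A #10, B #6). The LCS DP gives dp[10][8] = 5, so this is optimal.

5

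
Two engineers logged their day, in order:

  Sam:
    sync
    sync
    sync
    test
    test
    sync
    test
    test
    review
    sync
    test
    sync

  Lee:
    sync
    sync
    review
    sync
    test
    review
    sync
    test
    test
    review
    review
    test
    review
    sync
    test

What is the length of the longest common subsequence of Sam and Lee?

Pick sync [1,1], sync [2,2], sync [3,4], test [4,5], test [5,8], test [7,9], test [8,12], review [9,13], sync [10,14], test [11,15]; all 10 tasks appear in both, in order. Since dp[12][15] = 10, nothing longer is possible.

10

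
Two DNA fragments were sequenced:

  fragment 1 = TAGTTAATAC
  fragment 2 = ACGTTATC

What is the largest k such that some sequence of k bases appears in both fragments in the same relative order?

7

Pick A (fragment 1 #2, fragment 2 #1), G (fragment 1 #3, fragment 2 #3), T (fragment 1 #4, fragment 2 #4), T (fragment 1 #5, fragment 2 #5), A (fragment 1 #7, fragment 2 #6), T (fragment 1 #8, fragment 2 #7), C (fragment 1 #10, fragment 2 #8); all 7 bases appear in both, in order. The LCS DP gives dp[10][8] = 7, so this is optimal.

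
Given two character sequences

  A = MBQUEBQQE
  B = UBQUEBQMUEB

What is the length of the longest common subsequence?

7

Let dp[i][j] be the LCS length of the first i characters of A and the first j characters of B. dp[i][j] = dp[i-1][j-1]+1 when the i-th and j-th characters match, else max(dp[i-1][j], dp[i][j-1]).
    ·  U  B  Q  U  E  B  Q  M  U  E  B
 ·  0  0  0  0  0  0  0  0  0  0  0  0
 M  0  0  0  0  0  0  0  0  1  1  1  1
 B  0  0  1  1  1  1  1  1  1  1  1  2
 Q  0  0  1  2  2  2  2  2  2  2  2  2
 U  0  1  1  2  3  3  3  3  3  3  3  3
 E  0  1  1  2  3  4  4  4  4  4  4  4
 B  0  1  2  2  3  4  5  5  5  5  5  5
 Q  0  1  2  3  3  4  5  6  6  6  6  6
 Q  0  1  2  3  3  4  5  6  6  6  6  6
 E  0  1  2  3  3  4  5  6  6  6  7  7
dp[9][11] = 7. One LCS (by backtracking along matches): BQUEBQE.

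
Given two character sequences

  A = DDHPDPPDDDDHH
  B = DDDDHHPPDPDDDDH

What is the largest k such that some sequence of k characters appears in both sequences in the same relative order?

Taking D at A[1]=B[3] → D at A[2]=B[4] → H at A[3]=B[6] → P at A[4]=B[8] → D at A[5]=B[9] → P at A[7]=B[10] → D at A[8]=B[11] → D at A[9]=B[12] → D at A[10]=B[13] → D at A[11]=B[14] → H at A[13]=B[15] gives a common subsequence of length 11. The LCS DP gives dp[13][15] = 11, so this is optimal.

11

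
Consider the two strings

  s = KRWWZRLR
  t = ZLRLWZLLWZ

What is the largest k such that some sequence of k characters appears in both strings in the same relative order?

Let dp[i][j] be the LCS length of the first i characters of s and the first j characters of t. dp[i][j] = dp[i-1][j-1]+1 when the i-th and j-th characters match, else max(dp[i-1][j], dp[i][j-1]).
    ·  Z  L  R  L  W  Z  L  L  W  Z
 ·  0  0  0  0  0  0  0  0  0  0  0
 K  0  0  0  0  0  0  0  0  0  0  0
 R  0  0  0  1  1  1  1  1  1  1  1
 W  0  0  0  1  1  2  2  2  2  2  2
 W  0  0  0  1  1  2  2  2  2  3  3
 Z  0  1  1  1  1  2  3  3  3  3  4
 R  0  1  1  2  2  2  3  3  3  3  4
 L  0  1  2  2  3  3  3  4  4  4  4
 R  0  1  2  3  3  3  3  4  4  4  4
dp[8][10] = 4. One LCS (by backtracking along matches): RWWZ.

4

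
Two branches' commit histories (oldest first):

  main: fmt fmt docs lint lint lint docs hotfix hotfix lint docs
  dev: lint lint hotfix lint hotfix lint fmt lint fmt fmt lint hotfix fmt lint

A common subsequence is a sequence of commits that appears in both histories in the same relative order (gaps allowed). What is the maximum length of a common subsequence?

6

One common subsequence of length 6: lint (main #4, dev #1); then lint (main #5, dev #2); then lint (main #6, dev #4); then hotfix (main #8, dev #5); then hotfix (main #9, dev #12); then lint (main #10, dev #14). The LCS DP gives dp[11][14] = 6, so this is optimal.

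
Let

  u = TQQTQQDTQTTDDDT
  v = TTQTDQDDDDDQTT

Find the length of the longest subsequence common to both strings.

Pick T (u #1, v #2), then Q (u #3, v #3), then T (u #4, v #4), then Q (u #5, v #6), then D (u #7, v #8), then D (u #12, v #9), then D (u #13, v #10), then D (u #14, v #11), then T (u #15, v #14); all 9 characters appear in both, in order, and the DP table's final entry dp[15][14] is also 9, so no common subsequence is longer.

9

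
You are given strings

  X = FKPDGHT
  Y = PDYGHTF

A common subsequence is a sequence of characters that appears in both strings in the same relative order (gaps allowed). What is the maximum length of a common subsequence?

Taking P (X #3, Y #1) → D (X #4, Y #2) → G (X #5, Y #4) → H (X #6, Y #5) → T (X #7, Y #6) gives a common subsequence of length 5. The LCS DP gives dp[7][7] = 5, so this is optimal.

5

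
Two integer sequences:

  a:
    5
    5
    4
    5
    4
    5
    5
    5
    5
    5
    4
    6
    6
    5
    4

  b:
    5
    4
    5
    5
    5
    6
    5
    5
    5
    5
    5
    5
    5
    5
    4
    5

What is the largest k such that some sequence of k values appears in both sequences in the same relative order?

10

Pick 5 [1,7]; then 5 [2,8]; then 5 [4,9]; then 5 [6,10]; then 5 [7,11]; then 5 [8,12]; then 5 [9,13]; then 5 [10,14]; then 4 [11,15]; then 5 [14,16]; all 10 values appear in both, in order. Since dp[15][16] = 10, nothing longer is possible.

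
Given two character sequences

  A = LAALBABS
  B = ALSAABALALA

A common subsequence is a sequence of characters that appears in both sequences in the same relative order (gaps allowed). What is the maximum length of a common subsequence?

5

Taking L (A #1, B #2), then A (A #2, B #7), then A (A #3, B #9), then L (A #4, B #10), then A (A #6, B #11) gives a common subsequence of length 5. dp[8][11] = 5 confirms this is the maximum.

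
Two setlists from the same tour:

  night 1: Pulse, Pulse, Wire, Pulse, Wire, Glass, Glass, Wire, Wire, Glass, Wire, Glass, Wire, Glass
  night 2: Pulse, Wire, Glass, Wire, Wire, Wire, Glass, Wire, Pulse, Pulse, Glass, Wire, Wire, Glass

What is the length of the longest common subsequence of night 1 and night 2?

Pick Pulse (night 1 #2, night 2 #1) → Wire (night 1 #3, night 2 #2) → Wire (night 1 #5, night 2 #4) → Wire (night 1 #8, night 2 #5) → Wire (night 1 #9, night 2 #6) → Glass (night 1 #10, night 2 #7) → Wire (night 1 #11, night 2 #8) → Glass (night 1 #12, night 2 #11) → Wire (night 1 #13, night 2 #13) → Glass (night 1 #14, night 2 #14); all 10 songs appear in both, in order, and the DP table's final entry dp[14][14] is also 10, so no common subsequence is longer.

10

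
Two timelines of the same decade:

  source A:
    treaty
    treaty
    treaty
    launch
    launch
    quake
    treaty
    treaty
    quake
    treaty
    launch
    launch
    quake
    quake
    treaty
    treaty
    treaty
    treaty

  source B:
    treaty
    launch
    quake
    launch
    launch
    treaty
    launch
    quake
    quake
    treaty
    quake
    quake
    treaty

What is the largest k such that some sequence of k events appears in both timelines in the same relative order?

Taking treaty at source A[1]=source B[1] → treaty at source A[3]=source B[6] → launch at source A[5]=source B[7] → quake at source A[6]=source B[8] → quake at source A[9]=source B[9] → treaty at source A[10]=source B[10] → quake at source A[13]=source B[11] → quake at source A[14]=source B[12] → treaty at source A[18]=source B[13] gives a common subsequence of length 9. Since dp[18][13] = 9, nothing longer is possible.

9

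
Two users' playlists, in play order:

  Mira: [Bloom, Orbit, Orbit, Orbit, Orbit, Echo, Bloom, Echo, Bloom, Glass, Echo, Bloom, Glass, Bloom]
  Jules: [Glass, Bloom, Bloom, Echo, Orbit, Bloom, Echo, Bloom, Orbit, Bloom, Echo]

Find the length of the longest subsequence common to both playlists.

7

Match Bloom [1,2], then Bloom [7,3], then Echo [8,4], then Bloom [9,6], then Echo [11,7], then Bloom [12,8], then Bloom [14,10] — 7 songs in the same relative order in both, and the DP table's final entry dp[14][11] is also 7, so no common subsequence is longer.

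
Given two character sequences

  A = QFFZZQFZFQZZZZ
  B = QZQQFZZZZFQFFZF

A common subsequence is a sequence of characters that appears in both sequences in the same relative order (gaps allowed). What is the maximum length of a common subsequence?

Match Q [1,1]; then Z [4,2]; then Q [6,4]; then F [7,5]; then Z [8,6]; then Z [11,7]; then Z [12,8]; then Z [13,9]; then Z [14,14] — 9 characters in the same relative order in both. dp[14][15] = 9 confirms this is the maximum.

9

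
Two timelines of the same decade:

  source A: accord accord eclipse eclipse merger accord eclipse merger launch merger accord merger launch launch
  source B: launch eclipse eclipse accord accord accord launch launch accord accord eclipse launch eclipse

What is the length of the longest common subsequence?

6

Pick accord [1,4], accord [2,5], accord [6,6], launch [9,8], accord [11,10], launch [13,12]; all 6 events appear in both, in order. The LCS DP gives dp[14][13] = 6, so this is optimal.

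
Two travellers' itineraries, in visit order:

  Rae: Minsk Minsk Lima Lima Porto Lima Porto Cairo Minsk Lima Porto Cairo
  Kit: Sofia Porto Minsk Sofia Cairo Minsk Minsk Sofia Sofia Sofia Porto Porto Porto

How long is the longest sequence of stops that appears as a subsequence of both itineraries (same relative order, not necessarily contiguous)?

Taking Minsk (Rae #1, Kit #6), then Minsk (Rae #2, Kit #7), then Porto (Rae #5, Kit #11), then Porto (Rae #7, Kit #12), then Porto (Rae #11, Kit #13) gives a common subsequence of length 5, and the DP table's final entry dp[12][13] is also 5, so no common subsequence is longer.

5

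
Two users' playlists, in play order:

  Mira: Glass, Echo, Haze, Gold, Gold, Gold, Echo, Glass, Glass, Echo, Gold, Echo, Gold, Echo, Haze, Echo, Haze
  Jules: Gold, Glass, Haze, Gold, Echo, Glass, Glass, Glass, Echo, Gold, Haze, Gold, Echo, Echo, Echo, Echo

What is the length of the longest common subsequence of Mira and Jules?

11

Taking Glass at Mira[1]=Jules[2]; then Haze at Mira[3]=Jules[3]; then Gold at Mira[6]=Jules[4]; then Echo at Mira[7]=Jules[5]; then Glass at Mira[8]=Jules[7]; then Glass at Mira[9]=Jules[8]; then Echo at Mira[10]=Jules[9]; then Gold at Mira[11]=Jules[12]; then Echo at Mira[12]=Jules[14]; then Echo at Mira[14]=Jules[15]; then Echo at Mira[16]=Jules[16] gives a common subsequence of length 11. dp[17][16] = 11 confirms this is the maximum.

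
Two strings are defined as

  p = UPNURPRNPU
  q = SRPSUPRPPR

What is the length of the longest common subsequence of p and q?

Pick U at p[1]=q[5], then P at p[2]=q[6], then R at p[5]=q[7], then P at p[6]=q[9], then R at p[7]=q[10]; all 5 characters appear in both, in order, and the DP table's final entry dp[10][10] is also 5, so no common subsequence is longer.

5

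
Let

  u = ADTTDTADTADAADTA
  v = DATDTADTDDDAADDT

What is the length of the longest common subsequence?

12

Pick A at u[1]=v[2], T at u[4]=v[3], D at u[5]=v[4], T at u[6]=v[5], A at u[7]=v[6], D at u[8]=v[7], T at u[9]=v[8], D at u[11]=v[11], A at u[12]=v[12], A at u[13]=v[13], D at u[14]=v[15], T at u[15]=v[16]; all 12 characters appear in both, in order. The LCS DP gives dp[16][16] = 12, so this is optimal.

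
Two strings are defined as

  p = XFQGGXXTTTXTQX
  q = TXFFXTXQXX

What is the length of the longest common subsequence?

Let dp[i][j] be the LCS length of the first i characters of p and the first j characters of q. dp[i][j] = dp[i-1][j-1]+1 when the i-th and j-th characters match, else max(dp[i-1][j], dp[i][j-1]).
    ·  T  X  F  F  X  T  X  Q  X  X
 ·  0  0  0  0  0  0  0  0  0  0  0
 X  0  0  1  1  1  1  1  1  1  1  1
 F  0  0  1  2  2  2  2  2  2  2  2
 Q  0  0  1  2  2  2  2  2  3  3  3
 G  0  0  1  2  2  2  2  2  3  3  3
 G  0  0  1  2  2  2  2  2  3  3  3
 X  0  0  1  2  2  3  3  3  3  4  4
 X  0  0  1  2  2  3  3  4  4  4  5
 T  0  1  1  2  2  3  4  4  4  4  5
 T  0  1  1  2  2  3  4  4  4  4  5
 T  0  1  1  2  2  3  4  4  4  4  5
 X  0  1  2  2  2  3  4  5  5  5  5
 T  0  1  2  2  2  3  4  5  5  5  5
 Q  0  1  2  2  2  3  4  5  6  6  6
 X  0  1  2  2  2  3  4  5  6  7  7
dp[14][10] = 7. One LCS (by backtracking along matches): XFXTXQX.

7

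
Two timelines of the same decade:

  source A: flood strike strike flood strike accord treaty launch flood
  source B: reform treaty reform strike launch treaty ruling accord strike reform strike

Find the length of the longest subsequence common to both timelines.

Pick strike [2,4]; then strike [3,9]; then strike [5,11]; all 3 events appear in both, in order. dp[9][11] = 3 confirms this is the maximum.

3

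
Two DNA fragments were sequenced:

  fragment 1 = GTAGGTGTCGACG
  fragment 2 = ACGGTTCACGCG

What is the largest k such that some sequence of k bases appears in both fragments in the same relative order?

9

Taking A at fragment 1[3]=fragment 2[1] → G at fragment 1[4]=fragment 2[3] → G at fragment 1[5]=fragment 2[4] → T at fragment 1[6]=fragment 2[5] → T at fragment 1[8]=fragment 2[6] → C at fragment 1[9]=fragment 2[9] → G at fragment 1[10]=fragment 2[10] → C at fragment 1[12]=fragment 2[11] → G at fragment 1[13]=fragment 2[12] gives a common subsequence of length 9. Since dp[13][12] = 9, nothing longer is possible.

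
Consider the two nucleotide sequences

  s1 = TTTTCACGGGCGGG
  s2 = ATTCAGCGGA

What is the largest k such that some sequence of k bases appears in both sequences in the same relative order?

Let dp[i][j] be the LCS length of the first i bases of s1 and the first j bases of s2. dp[i][j] = dp[i-1][j-1]+1 when the i-th and j-th bases match, else max(dp[i-1][j], dp[i][j-1]).
    ·  A  T  T  C  A  G  C  G  G  A
 ·  0  0  0  0  0  0  0  0  0  0  0
 T  0  0  1  1  1  1  1  1  1  1  1
 T  0  0  1  2  2  2  2  2  2  2  2
 T  0  0  1  2  2  2  2  2  2  2  2
 T  0  0  1  2  2  2  2  2  2  2  2
 C  0  0  1  2  3  3  3  3  3  3  3
 A  0  1  1  2  3  4  4  4  4  4  4
 C  0  1  1  2  3  4  4  5  5  5  5
 G  0  1  1  2  3  4  5  5  6  6  6
 G  0  1  1  2  3  4  5  5  6  7  7
 G  0  1  1  2  3  4  5  5  6  7  7
 C  0  1  1  2  3  4  5  6  6  7  7
 G  0  1  1  2  3  4  5  6  7  7  7
 G  0  1  1  2  3  4  5  6  7  8  8
 G  0  1  1  2  3  4  5  6  7  8  8
dp[14][10] = 8. One LCS (by backtracking along matches): TTCAGCGG.

8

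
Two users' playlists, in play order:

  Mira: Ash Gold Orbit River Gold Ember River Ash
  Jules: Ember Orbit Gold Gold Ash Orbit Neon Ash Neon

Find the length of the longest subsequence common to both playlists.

Match Ash (Mira #1, Jules #5), then Orbit (Mira #3, Jules #6), then Ash (Mira #8, Jules #8) — 3 songs in the same relative order in both, and the DP table's final entry dp[8][9] is also 3, so no common subsequence is longer.

3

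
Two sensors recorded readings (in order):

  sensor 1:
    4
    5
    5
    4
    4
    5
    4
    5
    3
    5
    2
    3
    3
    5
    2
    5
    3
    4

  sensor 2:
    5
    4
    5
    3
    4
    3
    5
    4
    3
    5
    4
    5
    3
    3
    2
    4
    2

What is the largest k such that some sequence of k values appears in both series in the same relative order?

11

Match 4 at sensor 1[1]=sensor 2[2], 5 at sensor 1[2]=sensor 2[3], 5 at sensor 1[3]=sensor 2[7], 4 at sensor 1[4]=sensor 2[8], 5 at sensor 1[6]=sensor 2[10], 4 at sensor 1[7]=sensor 2[11], 5 at sensor 1[10]=sensor 2[12], 3 at sensor 1[12]=sensor 2[13], 3 at sensor 1[13]=sensor 2[14], 2 at sensor 1[15]=sensor 2[15], 4 at sensor 1[18]=sensor 2[16] — 11 values in the same relative order in both. dp[18][17] = 11 confirms this is the maximum.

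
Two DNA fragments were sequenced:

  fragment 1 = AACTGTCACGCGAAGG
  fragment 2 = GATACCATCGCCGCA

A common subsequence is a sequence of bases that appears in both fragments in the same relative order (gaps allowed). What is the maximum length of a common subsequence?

10

Pick A (fragment 1 #1, fragment 2 #2); then A (fragment 1 #2, fragment 2 #4); then C (fragment 1 #3, fragment 2 #6); then T (fragment 1 #4, fragment 2 #8); then G (fragment 1 #5, fragment 2 #10); then C (fragment 1 #7, fragment 2 #11); then C (fragment 1 #9, fragment 2 #12); then G (fragment 1 #10, fragment 2 #13); then C (fragment 1 #11, fragment 2 #14); then A (fragment 1 #14, fragment 2 #15); all 10 bases appear in both, in order. Since dp[16][15] = 10, nothing longer is possible.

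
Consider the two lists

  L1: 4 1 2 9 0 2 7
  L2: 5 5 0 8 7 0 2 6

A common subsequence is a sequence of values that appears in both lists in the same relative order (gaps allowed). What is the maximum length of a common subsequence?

2

One common subsequence of length 2: 0 [5,6], 2 [6,7]. The LCS DP gives dp[7][8] = 2, so this is optimal.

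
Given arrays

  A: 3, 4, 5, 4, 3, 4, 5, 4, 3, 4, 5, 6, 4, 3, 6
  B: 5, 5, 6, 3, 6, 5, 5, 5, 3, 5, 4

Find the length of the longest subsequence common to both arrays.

Pick 3 at A[1]=B[4], then 5 at A[3]=B[7], then 5 at A[7]=B[8], then 3 at A[9]=B[9], then 5 at A[11]=B[10], then 4 at A[13]=B[11]; all 6 values appear in both, in order. Since dp[15][11] = 6, nothing longer is possible.

6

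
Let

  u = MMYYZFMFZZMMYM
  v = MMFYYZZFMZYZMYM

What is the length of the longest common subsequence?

12

Pick M [1,1]; then M [2,2]; then Y [3,4]; then Y [4,5]; then Z [5,7]; then F [6,8]; then M [7,9]; then Z [9,10]; then Z [10,12]; then M [12,13]; then Y [13,14]; then M [14,15]; all 12 characters appear in both, in order. The LCS DP gives dp[14][15] = 12, so this is optimal.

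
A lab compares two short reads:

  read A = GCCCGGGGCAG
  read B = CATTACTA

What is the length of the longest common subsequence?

3

Pick C (read A #2, read B #1); then C (read A #3, read B #6); then A (read A #10, read B #8); all 3 bases appear in both, in order. The LCS DP gives dp[11][8] = 3, so this is optimal.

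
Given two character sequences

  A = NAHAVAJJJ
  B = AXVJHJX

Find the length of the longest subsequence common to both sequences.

4

One common subsequence of length 4: A [2,1] → V [5,3] → J [7,4] → J [8,6]. The LCS DP gives dp[9][7] = 4, so this is optimal.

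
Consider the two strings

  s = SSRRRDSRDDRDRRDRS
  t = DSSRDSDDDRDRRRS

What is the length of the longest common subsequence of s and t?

Pick S [1,2] → S [2,3] → R [5,4] → D [6,5] → S [7,6] → D [9,8] → D [10,9] → R [11,10] → D [12,11] → R [13,12] → R [14,13] → R [16,14] → S [17,15]; all 13 characters appear in both, in order. Since dp[17][15] = 13, nothing longer is possible.

13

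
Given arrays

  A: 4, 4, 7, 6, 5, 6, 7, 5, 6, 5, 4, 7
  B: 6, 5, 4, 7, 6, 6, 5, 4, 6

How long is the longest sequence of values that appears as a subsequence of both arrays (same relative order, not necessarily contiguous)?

Let dp[i][j] be the LCS length of the first i values of A and the first j values of B. dp[i][j] = dp[i-1][j-1]+1 when the i-th and j-th values match, else max(dp[i-1][j], dp[i][j-1]).
    ·  6  5  4  7  6  6  5  4  6
 ·  0  0  0  0  0  0  0  0  0  0
 4  0  0  0  1  1  1  1  1  1  1
 4  0  0  0  1  1  1  1  1  2  2
 7  0  0  0  1  2  2  2  2  2  2
 6  0  1  1  1  2  3  3  3  3  3
 5  0  1  2  2  2  3  3  4  4  4
 6  0  1  2  2  2  3  4  4  4  5
 7  0  1  2  2  3  3  4  4  4  5
 5  0  1  2  2  3  3  4  5  5  5
 6  0  1  2  2  3  4  4  5  5  6
 5  0  1  2  2  3  4  4  5  5  6
 4  0  1  2  3  3  4  4  5  6  6
 7  0  1  2  3  4  4  4  5  6  6
dp[12][9] = 6. One LCS (by backtracking along matches): 4, 7, 6, 6, 5, 6.

6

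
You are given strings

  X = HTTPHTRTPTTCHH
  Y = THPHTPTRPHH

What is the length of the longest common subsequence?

8

Pick H [1,4], T [3,5], P [4,6], T [6,7], R [7,8], P [9,9], H [13,10], H [14,11]; all 8 characters appear in both, in order. Since dp[14][11] = 8, nothing longer is possible.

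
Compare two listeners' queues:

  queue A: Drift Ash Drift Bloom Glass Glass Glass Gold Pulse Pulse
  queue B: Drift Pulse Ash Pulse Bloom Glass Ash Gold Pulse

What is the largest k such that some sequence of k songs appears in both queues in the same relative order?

6

Pick Drift [1,1] → Ash [2,3] → Bloom [4,5] → Glass [5,6] → Gold [8,8] → Pulse [10,9]; all 6 songs appear in both, in order. The LCS DP gives dp[10][9] = 6, so this is optimal.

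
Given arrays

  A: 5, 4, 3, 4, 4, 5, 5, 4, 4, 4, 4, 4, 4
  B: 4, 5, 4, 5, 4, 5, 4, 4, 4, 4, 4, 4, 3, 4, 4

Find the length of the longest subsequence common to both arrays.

One common subsequence of length 10: 5 at A[1]=B[4], then 4 at A[2]=B[5], then 4 at A[4]=B[7], then 4 at A[5]=B[8], then 4 at A[8]=B[9], then 4 at A[9]=B[10], then 4 at A[10]=B[11], then 4 at A[11]=B[12], then 4 at A[12]=B[14], then 4 at A[13]=B[15], and the DP table's final entry dp[13][15] is also 10, so no common subsequence is longer.

10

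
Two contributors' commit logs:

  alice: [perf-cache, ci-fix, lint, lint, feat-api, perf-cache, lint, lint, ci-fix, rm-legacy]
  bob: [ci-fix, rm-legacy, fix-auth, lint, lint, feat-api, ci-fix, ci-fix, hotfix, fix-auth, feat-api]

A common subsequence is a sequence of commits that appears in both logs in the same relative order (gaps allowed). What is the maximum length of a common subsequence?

5

Pick ci-fix (alice #2, bob #1), lint (alice #3, bob #4), lint (alice #4, bob #5), feat-api (alice #5, bob #6), ci-fix (alice #9, bob #8); all 5 commits appear in both, in order. The LCS DP gives dp[10][11] = 5, so this is optimal.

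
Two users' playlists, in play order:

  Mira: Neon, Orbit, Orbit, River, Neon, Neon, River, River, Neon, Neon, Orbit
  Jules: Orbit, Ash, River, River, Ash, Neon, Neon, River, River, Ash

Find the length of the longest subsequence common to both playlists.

6

Match Orbit [2,1]; then River [4,4]; then Neon [5,6]; then Neon [6,7]; then River [7,8]; then River [8,9] — 6 songs in the same relative order in both. dp[11][10] = 6 confirms this is the maximum.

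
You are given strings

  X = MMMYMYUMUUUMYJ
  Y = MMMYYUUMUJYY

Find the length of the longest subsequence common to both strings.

9

Match M at X[1]=Y[1] → M at X[2]=Y[2] → M at X[3]=Y[3] → Y at X[4]=Y[4] → Y at X[6]=Y[5] → U at X[7]=Y[7] → M at X[8]=Y[8] → U at X[9]=Y[9] → Y at X[13]=Y[12] — 9 characters in the same relative order in both. Since dp[14][12] = 9, nothing longer is possible.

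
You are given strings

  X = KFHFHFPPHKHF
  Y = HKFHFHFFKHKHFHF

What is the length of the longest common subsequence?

10

Pick K at X[1]=Y[2]; then F at X[2]=Y[3]; then H at X[3]=Y[4]; then F at X[4]=Y[5]; then H at X[5]=Y[6]; then F at X[6]=Y[8]; then H at X[9]=Y[10]; then K at X[10]=Y[11]; then H at X[11]=Y[14]; then F at X[12]=Y[15]; all 10 characters appear in both, in order, and the DP table's final entry dp[12][15] is also 10, so no common subsequence is longer.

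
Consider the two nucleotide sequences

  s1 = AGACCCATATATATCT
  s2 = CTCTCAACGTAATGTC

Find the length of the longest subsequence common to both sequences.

Taking C at s1[4]=s2[1], then C at s1[5]=s2[3], then C at s1[6]=s2[5], then A at s1[7]=s2[7], then T at s1[8]=s2[10], then A at s1[9]=s2[11], then A at s1[11]=s2[12], then T at s1[12]=s2[13], then T at s1[14]=s2[15], then C at s1[15]=s2[16] gives a common subsequence of length 10. The LCS DP gives dp[16][16] = 10, so this is optimal.

10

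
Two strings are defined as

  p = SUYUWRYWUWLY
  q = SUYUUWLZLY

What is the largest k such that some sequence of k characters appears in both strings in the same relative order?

Let dp[i][j] be the LCS length of the first i characters of p and the first j characters of q. dp[i][j] = dp[i-1][j-1]+1 when the i-th and j-th characters match, else max(dp[i-1][j], dp[i][j-1]).
    ·  S  U  Y  U  U  W  L  Z  L  Y
 ·  0  0  0  0  0  0  0  0  0  0  0
 S  0  1  1  1  1  1  1  1  1  1  1
 U  0  1  2  2  2  2  2  2  2  2  2
 Y  0  1  2  3  3  3  3  3  3  3  3
 U  0  1  2  3  4  4  4  4  4  4  4
 W  0  1  2  3  4  4  5  5  5  5  5
 R  0  1  2  3  4  4  5  5  5  5  5
 Y  0  1  2  3  4  4  5  5  5  5  6
 W  0  1  2  3  4  4  5  5  5  5  6
 U  0  1  2  3  4  5  5  5  5  5  6
 W  0  1  2  3  4  5  6  6  6  6  6
 L  0  1  2  3  4  5  6  7  7  7  7
 Y  0  1  2  3  4  5  6  7  7  7  8
dp[12][10] = 8. One LCS (by backtracking along matches): SUYUUWLY.

8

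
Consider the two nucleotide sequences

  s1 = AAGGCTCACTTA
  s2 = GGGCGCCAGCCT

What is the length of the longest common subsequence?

Pick G at s1[3]=s2[3] → G at s1[4]=s2[5] → C at s1[5]=s2[6] → C at s1[7]=s2[7] → A at s1[8]=s2[8] → C at s1[9]=s2[11] → T at s1[11]=s2[12]; all 7 bases appear in both, in order. dp[12][12] = 7 confirms this is the maximum.

7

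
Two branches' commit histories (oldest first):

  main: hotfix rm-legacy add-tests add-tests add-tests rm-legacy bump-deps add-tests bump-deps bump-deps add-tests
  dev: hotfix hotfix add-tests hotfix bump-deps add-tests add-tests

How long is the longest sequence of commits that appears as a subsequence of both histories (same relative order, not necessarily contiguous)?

Taking hotfix (main #1, dev #2) → add-tests (main #3, dev #3) → bump-deps (main #7, dev #5) → add-tests (main #8, dev #6) → add-tests (main #11, dev #7) gives a common subsequence of length 5. Since dp[11][7] = 5, nothing longer is possible.

5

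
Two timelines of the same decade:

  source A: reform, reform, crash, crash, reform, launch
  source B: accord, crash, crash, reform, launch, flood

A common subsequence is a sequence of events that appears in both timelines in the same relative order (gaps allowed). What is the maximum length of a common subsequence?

Match crash [3,2], then crash [4,3], then reform [5,4], then launch [6,5] — 4 events in the same relative order in both. dp[6][6] = 4 confirms this is the maximum.

4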